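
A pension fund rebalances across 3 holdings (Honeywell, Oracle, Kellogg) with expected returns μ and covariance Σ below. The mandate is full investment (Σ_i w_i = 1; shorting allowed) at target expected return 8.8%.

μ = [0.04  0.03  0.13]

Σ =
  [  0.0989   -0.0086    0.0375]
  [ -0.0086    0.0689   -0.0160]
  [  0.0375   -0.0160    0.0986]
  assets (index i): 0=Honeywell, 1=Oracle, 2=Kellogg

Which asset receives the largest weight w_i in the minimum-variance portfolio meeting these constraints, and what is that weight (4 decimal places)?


Kellogg (0.5771)

g=Σ⁻¹μ = [-0.0888  0.7673  1.4767]
h=Σ⁻¹𝟙 = [7.8512  17.8273  10.0489]
a=μᵀg=0.211441  b=𝟙ᵀg=2.155219  c=𝟙ᵀh=35.727363  D=ac−b²=2.909266
λ₁=(c·0.088−b)/D = (35.727363·0.088−2.155219)/2.909266 = 0.339876
λ₂=(a−b·0.088)/D = (0.211441−2.155219·0.088)/2.909266 = 0.007487
w* = 0.339876·g + 0.007487·h:
  w_0 = 0.339876·-0.0888 + 0.007487·7.8512 = 0.0286  (Honeywell)
  w_1 = 0.339876·0.7673 + 0.007487·17.8273 = 0.3942  (Oracle)
  w_2 = 0.339876·1.4767 + 0.007487·10.0489 = 0.5771  (Kellogg)
Σw_i=1.0000  μᵀw=0.0880
σ²=wᵀΣw=λ₁·μ_p+λ₂ = 0.339876·0.088 + 0.007487 = 0.037396 ≈ 0.0374


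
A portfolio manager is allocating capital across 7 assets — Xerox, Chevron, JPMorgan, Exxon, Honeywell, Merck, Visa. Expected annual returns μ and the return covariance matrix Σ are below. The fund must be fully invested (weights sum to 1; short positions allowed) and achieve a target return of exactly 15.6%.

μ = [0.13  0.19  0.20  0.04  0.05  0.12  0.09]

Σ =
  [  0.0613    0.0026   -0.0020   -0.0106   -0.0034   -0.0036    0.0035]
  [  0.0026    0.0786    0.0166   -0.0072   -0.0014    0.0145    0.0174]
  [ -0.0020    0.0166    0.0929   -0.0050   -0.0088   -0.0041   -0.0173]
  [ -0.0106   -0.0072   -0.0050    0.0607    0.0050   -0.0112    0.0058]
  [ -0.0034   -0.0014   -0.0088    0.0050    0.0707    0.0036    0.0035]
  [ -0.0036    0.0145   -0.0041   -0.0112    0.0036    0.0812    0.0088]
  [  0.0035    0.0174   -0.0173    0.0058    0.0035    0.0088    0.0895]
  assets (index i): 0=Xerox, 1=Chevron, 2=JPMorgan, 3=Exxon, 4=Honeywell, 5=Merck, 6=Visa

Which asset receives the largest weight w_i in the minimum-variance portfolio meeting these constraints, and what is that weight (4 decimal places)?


JPMorgan (0.2865)

g=Σ⁻¹μ = [2.5044  1.5600  2.3103  1.6048  0.9173  1.5251  0.7611]
h=Σ⁻¹𝟙 = [21.6462  6.7031  14.8362  22.9464  14.3896  14.4415  8.4216]
a=μᵀg=1.445616  b=𝟙ᵀg=11.183093  c=𝟙ᵀh=103.384554  D=ac−b²=24.392812
λ₁=(c·0.156−b)/D = (103.384554·0.156−11.183093)/24.392812 = 0.202719
λ₂=(a−b·0.156)/D = (1.445616−11.183093·0.156)/24.392812 = -0.012256
w* = 0.202719·g + -0.012256·h:
  w_0 = 0.202719·2.5044 + -0.012256·21.6462 = 0.2424  (Xerox)
  w_1 = 0.202719·1.5600 + -0.012256·6.7031 = 0.2341  (Chevron)
  w_2 = 0.202719·2.3103 + -0.012256·14.8362 = 0.2865  (JPMorgan)
  w_3 = 0.202719·1.6048 + -0.012256·22.9464 = 0.0441  (Exxon)
  w_4 = 0.202719·0.9173 + -0.012256·14.3896 = 0.0096  (Honeywell)
  w_5 = 0.202719·1.5251 + -0.012256·14.4415 = 0.1322  (Merck)
  w_6 = 0.202719·0.7611 + -0.012256·8.4216 = 0.0511  (Visa)
Σw_i=1.0000  μᵀw=0.1560
σ²=wᵀΣw=λ₁·μ_p+λ₂ = 0.202719·0.156 + -0.012256 = 0.019369 ≈ 0.0194


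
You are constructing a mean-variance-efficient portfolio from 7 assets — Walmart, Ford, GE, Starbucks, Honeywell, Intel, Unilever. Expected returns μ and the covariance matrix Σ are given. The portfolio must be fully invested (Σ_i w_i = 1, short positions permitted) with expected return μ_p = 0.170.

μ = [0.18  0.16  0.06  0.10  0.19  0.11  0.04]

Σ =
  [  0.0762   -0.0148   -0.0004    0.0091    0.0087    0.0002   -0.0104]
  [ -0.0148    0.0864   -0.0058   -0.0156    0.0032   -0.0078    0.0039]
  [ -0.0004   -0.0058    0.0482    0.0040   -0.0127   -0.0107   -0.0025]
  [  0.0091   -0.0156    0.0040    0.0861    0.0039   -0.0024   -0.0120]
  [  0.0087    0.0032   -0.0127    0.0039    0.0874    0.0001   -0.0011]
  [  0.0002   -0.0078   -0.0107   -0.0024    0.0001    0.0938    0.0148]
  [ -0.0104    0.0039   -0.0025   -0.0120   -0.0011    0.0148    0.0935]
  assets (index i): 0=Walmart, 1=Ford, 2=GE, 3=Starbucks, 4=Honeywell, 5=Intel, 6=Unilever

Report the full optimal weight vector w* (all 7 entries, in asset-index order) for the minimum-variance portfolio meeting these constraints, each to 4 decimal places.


p=Σ⁻¹μ = [2.5866  2.7330  2.4332  1.3033  2.1175  1.6078  0.6043]
q=Σ⁻¹𝟙 = [15.4538  18.8543  29.1656  13.5277  12.9836  13.9478  12.0887]
a=μᵀp=1.782562  b=𝟙ᵀp=13.385760  c=𝟙ᵀq=116.021387  D=ac−b²=27.636769
λ₁=(c·0.170−b)/D = (116.021387·0.170−13.385760)/27.636769 = 0.229328
λ₂=(a−b·0.170)/D = (1.782562−13.385760·0.170)/27.636769 = -0.017839
w* = 0.229328·p + -0.017839·q:
  w_0 = 0.229328·2.5866 + -0.017839·15.4538 = 0.3175  (Walmart)
  w_1 = 0.229328·2.7330 + -0.017839·18.8543 = 0.2904  (Ford)
  w_2 = 0.229328·2.4332 + -0.017839·29.1656 = 0.0377  (GE)
  w_3 = 0.229328·1.3033 + -0.017839·13.5277 = 0.0576  (Starbucks)
  w_4 = 0.229328·2.1175 + -0.017839·12.9836 = 0.2540  (Honeywell)
  w_5 = 0.229328·1.6078 + -0.017839·13.9478 = 0.1199  (Intel)
  w_6 = 0.229328·0.6043 + -0.017839·12.0887 = -0.0771  (Unilever)
Σw_i=1.0000  μᵀw=0.1700
σ²=wᵀΣw=λ₁·μ_p+λ₂ = 0.229328·0.170 + -0.017839 = 0.021147 ≈ 0.0211

0.3175  0.2904  0.0377  0.0576  0.2540  0.1199  -0.0771


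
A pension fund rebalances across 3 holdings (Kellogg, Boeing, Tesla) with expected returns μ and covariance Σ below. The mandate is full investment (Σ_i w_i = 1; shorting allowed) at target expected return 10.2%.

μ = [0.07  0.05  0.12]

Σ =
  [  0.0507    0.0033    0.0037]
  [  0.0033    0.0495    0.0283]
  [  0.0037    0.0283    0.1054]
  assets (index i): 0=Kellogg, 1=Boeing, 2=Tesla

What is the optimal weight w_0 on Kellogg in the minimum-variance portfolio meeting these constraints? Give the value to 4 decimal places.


p=Σ⁻¹μ = [1.2848  0.3536  0.9985]
q=Σ⁻¹𝟙 = [18.3301  16.4486  4.4277]
a=μᵀp=0.227432  b=𝟙ᵀp=2.636866  c=𝟙ᵀq=39.206453  D=ac−b²=1.963752
λ₁=(c·0.102−b)/D = (39.206453·0.102−2.636866)/1.963752 = 0.693668
λ₂=(a−b·0.102)/D = (0.227432−2.636866·0.102)/1.963752 = -0.021147
w* = 0.693668·p + -0.021147·q:
  w_0 = 0.693668·1.2848 + -0.021147·18.3301 = 0.5036  (Kellogg)
  w_1 = 0.693668·0.3536 + -0.021147·16.4486 = -0.1026  (Boeing)
  w_2 = 0.693668·0.9985 + -0.021147·4.4277 = 0.5990  (Tesla)
Σw_i=1.0000  μᵀw=0.1020
σ²=wᵀΣw=λ₁·μ_p+λ₂ = 0.693668·0.102 + -0.021147 = 0.049607 ≈ 0.0496

0.5036


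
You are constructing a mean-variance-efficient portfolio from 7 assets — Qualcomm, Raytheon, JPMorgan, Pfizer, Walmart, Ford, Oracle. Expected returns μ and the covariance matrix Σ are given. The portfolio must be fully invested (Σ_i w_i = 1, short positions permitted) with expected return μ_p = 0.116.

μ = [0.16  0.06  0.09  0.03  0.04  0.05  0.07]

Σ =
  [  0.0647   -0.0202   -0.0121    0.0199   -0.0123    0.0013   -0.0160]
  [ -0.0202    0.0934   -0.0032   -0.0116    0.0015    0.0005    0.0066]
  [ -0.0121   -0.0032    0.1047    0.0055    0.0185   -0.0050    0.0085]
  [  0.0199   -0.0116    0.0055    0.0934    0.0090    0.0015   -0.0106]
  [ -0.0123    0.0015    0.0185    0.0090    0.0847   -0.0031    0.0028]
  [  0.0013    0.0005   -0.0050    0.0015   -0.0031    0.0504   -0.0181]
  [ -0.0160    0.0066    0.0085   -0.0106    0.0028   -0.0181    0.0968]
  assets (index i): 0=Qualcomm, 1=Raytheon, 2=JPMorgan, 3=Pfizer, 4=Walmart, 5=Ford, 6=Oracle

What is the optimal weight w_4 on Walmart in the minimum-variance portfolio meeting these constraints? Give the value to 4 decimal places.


0.0608

x=Σ⁻¹μ = [3.6488  1.3163  1.1646  -0.3050  0.7683  1.5481  1.3681]
y=Σ⁻¹𝟙 = [26.6932  16.0412  10.3243  6.7976  12.8132  27.1362  18.1901]
a=μᵀx=0.962349  b=𝟙ᵀx=9.509156  c=𝟙ᵀy=117.995888  D=ac−b²=23.129212
λ₁=(c·0.116−b)/D = (117.995888·0.116−9.509156)/23.129212 = 0.180653
λ₂=(a−b·0.116)/D = (0.962349−9.509156·0.116)/23.129212 = -0.006084
w* = 0.180653·x + -0.006084·y:
  w_0 = 0.180653·3.6488 + -0.006084·26.6932 = 0.4968  (Qualcomm)
  w_1 = 0.180653·1.3163 + -0.006084·16.0412 = 0.1402  (Raytheon)
  w_2 = 0.180653·1.1646 + -0.006084·10.3243 = 0.1476  (JPMorgan)
  w_3 = 0.180653·-0.3050 + -0.006084·6.7976 = -0.0964  (Pfizer)
  w_4 = 0.180653·0.7683 + -0.006084·12.8132 = 0.0608  (Walmart)
  w_5 = 0.180653·1.5481 + -0.006084·27.1362 = 0.1146  (Ford)
  w_6 = 0.180653·1.3681 + -0.006084·18.1901 = 0.1365  (Oracle)
Σw_i=1.0000  μᵀw=0.1160
σ²=wᵀΣw=λ₁·μ_p+λ₂ = 0.180653·0.116 + -0.006084 = 0.014872 ≈ 0.0149


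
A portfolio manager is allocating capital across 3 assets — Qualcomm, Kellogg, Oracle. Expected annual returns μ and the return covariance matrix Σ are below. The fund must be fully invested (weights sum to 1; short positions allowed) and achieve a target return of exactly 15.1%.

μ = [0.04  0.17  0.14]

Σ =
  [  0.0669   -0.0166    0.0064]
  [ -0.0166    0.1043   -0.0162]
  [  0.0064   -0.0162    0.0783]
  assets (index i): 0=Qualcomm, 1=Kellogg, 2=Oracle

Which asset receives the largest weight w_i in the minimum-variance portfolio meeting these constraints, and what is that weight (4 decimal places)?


Oracle (0.4918)

x=Σ⁻¹μ = [0.9157  2.1095  2.1496]
y=Σ⁻¹𝟙 = [17.1840  14.5559  14.3784]
a=μᵀx=0.696193  b=𝟙ᵀx=5.174843  c=𝟙ᵀy=46.118290  D=ac−b²=5.328246
λ₁=(c·0.151−b)/D = (46.118290·0.151−5.174843)/5.328246 = 0.335761
λ₂=(a−b·0.151)/D = (0.696193−5.174843·0.151)/5.328246 = -0.015992
w* = 0.335761·x + -0.015992·y:
  w_0 = 0.335761·0.9157 + -0.015992·17.1840 = 0.0327  (Qualcomm)
  w_1 = 0.335761·2.1095 + -0.015992·14.5559 = 0.4755  (Kellogg)
  w_2 = 0.335761·2.1496 + -0.015992·14.3784 = 0.4918  (Oracle)
Σw_i=1.0000  μᵀw=0.1510
σ²=wᵀΣw=λ₁·μ_p+λ₂ = 0.335761·0.151 + -0.015992 = 0.034708 ≈ 0.0347


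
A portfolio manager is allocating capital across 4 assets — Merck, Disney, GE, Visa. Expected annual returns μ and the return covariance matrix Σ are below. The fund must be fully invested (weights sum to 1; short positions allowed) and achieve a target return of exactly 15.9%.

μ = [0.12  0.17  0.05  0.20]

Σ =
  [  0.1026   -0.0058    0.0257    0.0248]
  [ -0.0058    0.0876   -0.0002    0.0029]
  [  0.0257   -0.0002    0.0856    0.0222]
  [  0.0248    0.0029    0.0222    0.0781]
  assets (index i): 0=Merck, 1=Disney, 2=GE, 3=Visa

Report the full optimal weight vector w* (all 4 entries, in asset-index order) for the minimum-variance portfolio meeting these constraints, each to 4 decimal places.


x=Σ⁻¹μ = [0.7806  1.9152  -0.2453  2.3116]
y=Σ⁻¹𝟙 = [6.5226  11.5957  7.6426  8.1299]
a=μᵀx=0.869305  b=𝟙ᵀx=4.762093  c=𝟙ᵀy=33.890788  D=ac−b²=6.783916
λ₁=(c·0.159−b)/D = (33.890788·0.159−4.762093)/6.783916 = 0.092357
λ₂=(a−b·0.159)/D = (0.869305−4.762093·0.159)/6.783916 = 0.016529
w* = 0.092357·x + 0.016529·y:
  w_0 = 0.092357·0.7806 + 0.016529·6.5226 = 0.1799  (Merck)
  w_1 = 0.092357·1.9152 + 0.016529·11.5957 = 0.3686  (Disney)
  w_2 = 0.092357·-0.2453 + 0.016529·7.6426 = 0.1037  (GE)
  w_3 = 0.092357·2.3116 + 0.016529·8.1299 = 0.3479  (Visa)
Σw_i=1.0000  μᵀw=0.1590
σ²=wᵀΣw=λ₁·μ_p+λ₂ = 0.092357·0.159 + 0.016529 = 0.031214 ≈ 0.0312

0.1799  0.3686  0.1037  0.3479


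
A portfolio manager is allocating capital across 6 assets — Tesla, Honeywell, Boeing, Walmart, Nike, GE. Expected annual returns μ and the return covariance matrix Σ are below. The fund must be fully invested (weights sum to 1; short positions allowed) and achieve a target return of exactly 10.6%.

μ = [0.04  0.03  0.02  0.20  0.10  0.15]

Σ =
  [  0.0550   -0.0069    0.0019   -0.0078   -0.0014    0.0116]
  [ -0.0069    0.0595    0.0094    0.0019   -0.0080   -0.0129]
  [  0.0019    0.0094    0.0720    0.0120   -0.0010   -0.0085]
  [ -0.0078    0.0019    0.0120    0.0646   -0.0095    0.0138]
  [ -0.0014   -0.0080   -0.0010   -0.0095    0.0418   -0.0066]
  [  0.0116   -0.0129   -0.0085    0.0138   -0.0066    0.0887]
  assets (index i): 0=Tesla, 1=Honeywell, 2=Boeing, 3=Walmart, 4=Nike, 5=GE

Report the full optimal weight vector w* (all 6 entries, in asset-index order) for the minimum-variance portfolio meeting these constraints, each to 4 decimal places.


0.1462  0.1678  0.0268  0.2282  0.3141  0.1169

x=Σ⁻¹μ = [1.1978  1.3899  -0.2957  3.4928  3.7128  1.4411]
y=Σ⁻¹𝟙 = [21.8079  24.9007  9.0212  18.2487  35.7931  12.7320]
a=μᵀx=1.369694  b=𝟙ᵀx=10.938619  c=𝟙ᵀy=122.503645  D=ac−b²=48.139115
λ₁=(c·0.106−b)/D = (122.503645·0.106−10.938619)/48.139115 = 0.042518
λ₂=(a−b·0.106)/D = (1.369694−10.938619·0.106)/48.139115 = 0.004367
w* = 0.042518·x + 0.004367·y:
  w_0 = 0.042518·1.1978 + 0.004367·21.8079 = 0.1462  (Tesla)
  w_1 = 0.042518·1.3899 + 0.004367·24.9007 = 0.1678  (Honeywell)
  w_2 = 0.042518·-0.2957 + 0.004367·9.0212 = 0.0268  (Boeing)
  w_3 = 0.042518·3.4928 + 0.004367·18.2487 = 0.2282  (Walmart)
  w_4 = 0.042518·3.7128 + 0.004367·35.7931 = 0.3141  (Nike)
  w_5 = 0.042518·1.4411 + 0.004367·12.7320 = 0.1169  (GE)
Σw_i=1.0000  μᵀw=0.1060
σ²=wᵀΣw=λ₁·μ_p+λ₂ = 0.042518·0.106 + 0.004367 = 0.008873 ≈ 0.0089


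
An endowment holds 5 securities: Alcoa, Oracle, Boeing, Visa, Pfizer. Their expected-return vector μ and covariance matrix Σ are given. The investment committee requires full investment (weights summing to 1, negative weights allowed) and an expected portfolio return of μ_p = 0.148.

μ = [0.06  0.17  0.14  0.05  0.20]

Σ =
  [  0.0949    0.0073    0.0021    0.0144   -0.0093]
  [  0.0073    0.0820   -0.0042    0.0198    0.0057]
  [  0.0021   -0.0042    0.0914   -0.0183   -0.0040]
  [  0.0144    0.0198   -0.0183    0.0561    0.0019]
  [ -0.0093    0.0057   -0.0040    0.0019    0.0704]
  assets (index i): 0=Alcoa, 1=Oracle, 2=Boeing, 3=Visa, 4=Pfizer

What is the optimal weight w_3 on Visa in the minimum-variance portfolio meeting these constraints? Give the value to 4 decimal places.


g=Σ⁻¹μ = [0.6449  1.7639  1.8454  0.6079  2.8717]
h=Σ⁻¹𝟙 = [8.4709  6.8998  15.2670  17.6826  15.1551]
a=μᵀg=1.201643  b=𝟙ᵀg=7.733753  c=𝟙ᵀh=63.475390  D=ac−b²=16.463841
λ₁=(c·0.148−b)/D = (63.475390·0.148−7.733753)/16.463841 = 0.100864
λ₂=(a−b·0.148)/D = (1.201643−7.733753·0.148)/16.463841 = 0.003465
w* = 0.100864·g + 0.003465·h:
  w_0 = 0.100864·0.6449 + 0.003465·8.4709 = 0.0944  (Alcoa)
  w_1 = 0.100864·1.7639 + 0.003465·6.8998 = 0.2018  (Oracle)
  w_2 = 0.100864·1.8454 + 0.003465·15.2670 = 0.2390  (Boeing)
  w_3 = 0.100864·0.6079 + 0.003465·17.6826 = 0.1226  (Visa)
  w_4 = 0.100864·2.8717 + 0.003465·15.1551 = 0.3422  (Pfizer)
Σw_i=1.0000  μᵀw=0.1480
σ²=wᵀΣw=λ₁·μ_p+λ₂ = 0.100864·0.148 + 0.003465 = 0.018393 ≈ 0.0184

0.1226


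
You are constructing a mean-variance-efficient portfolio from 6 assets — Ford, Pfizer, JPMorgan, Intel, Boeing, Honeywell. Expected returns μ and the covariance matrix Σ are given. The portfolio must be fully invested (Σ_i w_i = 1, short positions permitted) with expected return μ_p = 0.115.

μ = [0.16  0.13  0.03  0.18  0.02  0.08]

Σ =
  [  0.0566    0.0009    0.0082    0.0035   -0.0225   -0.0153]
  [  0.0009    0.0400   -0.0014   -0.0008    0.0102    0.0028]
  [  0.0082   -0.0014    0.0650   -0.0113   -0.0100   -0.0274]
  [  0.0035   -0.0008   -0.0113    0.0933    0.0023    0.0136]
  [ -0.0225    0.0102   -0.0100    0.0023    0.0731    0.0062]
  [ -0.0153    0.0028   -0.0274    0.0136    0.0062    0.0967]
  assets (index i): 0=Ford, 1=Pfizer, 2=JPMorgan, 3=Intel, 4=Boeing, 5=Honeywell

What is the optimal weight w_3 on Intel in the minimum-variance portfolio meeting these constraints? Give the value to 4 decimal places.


0.1390

g=Σ⁻¹μ = [3.1808  2.9531  1.0854  1.7639  0.8274  1.2515]
h=Σ⁻¹𝟙 = [26.3292  18.9129  25.0954  9.7434  20.7132  18.3719]
a=μᵀg=1.359558  b=𝟙ᵀg=11.062031  c=𝟙ᵀh=119.165926  D=ac−b²=39.644450
λ₁=(c·0.115−b)/D = (119.165926·0.115−11.062031)/39.644450 = 0.066644
λ₂=(a−b·0.115)/D = (1.359558−11.062031·0.115)/39.644450 = 0.002205
w* = 0.066644·g + 0.002205·h:
  w_0 = 0.066644·3.1808 + 0.002205·26.3292 = 0.2700  (Ford)
  w_1 = 0.066644·2.9531 + 0.002205·18.9129 = 0.2385  (Pfizer)
  w_2 = 0.066644·1.0854 + 0.002205·25.0954 = 0.1277  (JPMorgan)
  w_3 = 0.066644·1.7639 + 0.002205·9.7434 = 0.1390  (Intel)
  w_4 = 0.066644·0.8274 + 0.002205·20.7132 = 0.1008  (Boeing)
  w_5 = 0.066644·1.2515 + 0.002205·18.3719 = 0.1239  (Honeywell)
Σw_i=1.0000  μᵀw=0.1150
σ²=wᵀΣw=λ₁·μ_p+λ₂ = 0.066644·0.115 + 0.002205 = 0.009869 ≈ 0.0099


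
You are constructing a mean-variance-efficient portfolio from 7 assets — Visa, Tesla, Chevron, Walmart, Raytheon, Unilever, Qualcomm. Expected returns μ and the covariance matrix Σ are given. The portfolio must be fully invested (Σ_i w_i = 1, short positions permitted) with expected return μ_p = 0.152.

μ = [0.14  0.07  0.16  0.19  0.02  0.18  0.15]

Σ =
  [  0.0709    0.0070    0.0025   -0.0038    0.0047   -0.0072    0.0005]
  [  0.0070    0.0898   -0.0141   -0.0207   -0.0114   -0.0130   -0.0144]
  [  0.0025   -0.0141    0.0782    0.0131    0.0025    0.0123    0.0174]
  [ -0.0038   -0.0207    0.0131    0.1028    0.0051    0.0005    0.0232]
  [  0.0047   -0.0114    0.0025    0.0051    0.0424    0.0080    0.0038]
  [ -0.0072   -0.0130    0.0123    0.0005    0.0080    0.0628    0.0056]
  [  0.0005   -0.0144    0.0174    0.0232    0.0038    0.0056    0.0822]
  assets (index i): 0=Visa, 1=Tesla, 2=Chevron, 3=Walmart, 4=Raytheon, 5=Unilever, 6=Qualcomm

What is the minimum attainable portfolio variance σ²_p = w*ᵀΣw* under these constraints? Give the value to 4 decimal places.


x=Σ⁻¹μ = [2.1815  1.8465  1.2509  1.8833  -0.2742  3.1723  1.1353]
y=Σ⁻¹𝟙 = [12.3973  20.4657  9.2161  9.9718  22.1464  16.0920  8.7899]
a=μᵀx=1.728439  b=𝟙ᵀx=11.195419  c=𝟙ᵀy=99.079274  D=ac−b²=45.915025
λ₁=(c·0.152−b)/D = (99.079274·0.152−11.195419)/45.915025 = 0.084169
λ₂=(a−b·0.152)/D = (1.728439−11.195419·0.152)/45.915025 = 0.000582
w* = 0.084169·x + 0.000582·y:
  w_0 = 0.084169·2.1815 + 0.000582·12.3973 = 0.1908  (Visa)
  w_1 = 0.084169·1.8465 + 0.000582·20.4657 = 0.1673  (Tesla)
  w_2 = 0.084169·1.2509 + 0.000582·9.2161 = 0.1107  (Chevron)
  w_3 = 0.084169·1.8833 + 0.000582·9.9718 = 0.1643  (Walmart)
  w_4 = 0.084169·-0.2742 + 0.000582·22.1464 = -0.0102  (Raytheon)
  w_5 = 0.084169·3.1723 + 0.000582·16.0920 = 0.2764  (Unilever)
  w_6 = 0.084169·1.1353 + 0.000582·8.7899 = 0.1007  (Qualcomm)
Σw_i=1.0000  μᵀw=0.1520
σ²=wᵀΣw=λ₁·μ_p+λ₂ = 0.084169·0.152 + 0.000582 = 0.013376 ≈ 0.0134

0.0134


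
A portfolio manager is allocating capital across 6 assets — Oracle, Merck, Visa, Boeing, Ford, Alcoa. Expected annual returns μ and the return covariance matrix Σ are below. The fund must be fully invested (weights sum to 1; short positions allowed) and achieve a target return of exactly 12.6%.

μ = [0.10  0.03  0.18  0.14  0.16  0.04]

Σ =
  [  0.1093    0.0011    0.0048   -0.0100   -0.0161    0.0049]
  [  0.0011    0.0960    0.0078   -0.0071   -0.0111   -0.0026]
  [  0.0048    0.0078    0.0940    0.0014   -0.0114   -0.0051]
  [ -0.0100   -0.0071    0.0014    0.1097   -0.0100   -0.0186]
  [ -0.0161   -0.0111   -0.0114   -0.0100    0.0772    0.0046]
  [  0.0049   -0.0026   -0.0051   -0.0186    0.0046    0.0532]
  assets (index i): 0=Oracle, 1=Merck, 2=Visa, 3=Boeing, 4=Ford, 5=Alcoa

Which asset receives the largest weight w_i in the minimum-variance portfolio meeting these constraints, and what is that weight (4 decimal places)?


Ford (0.2730)

p=Σ⁻¹μ = [1.3620  0.6339  2.1904  1.8980  2.9410  1.2767]
q=Σ⁻¹𝟙 = [11.8799  13.4621  12.3694  16.7452  19.9514  23.6759]
a=μᵀp=1.336828  b=𝟙ᵀp=10.301937  c=𝟙ᵀq=98.083929  D=ac−b²=24.991438
λ₁=(c·0.126−b)/D = (98.083929·0.126−10.301937)/24.991438 = 0.082294
λ₂=(a−b·0.126)/D = (1.336828−10.301937·0.126)/24.991438 = 0.001552
w* = 0.082294·p + 0.001552·q:
  w_0 = 0.082294·1.3620 + 0.001552·11.8799 = 0.1305  (Oracle)
  w_1 = 0.082294·0.6339 + 0.001552·13.4621 = 0.0731  (Merck)
  w_2 = 0.082294·2.1904 + 0.001552·12.3694 = 0.1995  (Visa)
  w_3 = 0.082294·1.8980 + 0.001552·16.7452 = 0.1822  (Boeing)
  w_4 = 0.082294·2.9410 + 0.001552·19.9514 = 0.2730  (Ford)
  w_5 = 0.082294·1.2767 + 0.001552·23.6759 = 0.1418  (Alcoa)
Σw_i=1.0000  μᵀw=0.1260
σ²=wᵀΣw=λ₁·μ_p+λ₂ = 0.082294·0.126 + 0.001552 = 0.011921 ≈ 0.0119


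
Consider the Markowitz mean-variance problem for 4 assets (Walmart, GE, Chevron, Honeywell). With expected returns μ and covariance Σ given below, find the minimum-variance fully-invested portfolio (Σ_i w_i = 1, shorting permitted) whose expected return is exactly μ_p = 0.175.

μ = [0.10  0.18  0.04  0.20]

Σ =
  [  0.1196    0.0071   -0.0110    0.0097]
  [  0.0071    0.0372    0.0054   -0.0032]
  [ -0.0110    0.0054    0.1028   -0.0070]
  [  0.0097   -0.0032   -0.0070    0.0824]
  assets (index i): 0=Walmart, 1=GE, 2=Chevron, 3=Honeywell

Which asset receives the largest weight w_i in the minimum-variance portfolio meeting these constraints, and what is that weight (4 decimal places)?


GE (0.5887)

x=Σ⁻¹μ = [0.3631  4.9434  0.3457  2.6058]
y=Σ⁻¹𝟙 = [6.7128  25.2803  10.0153  13.1783]
a=μᵀx=1.461105  b=𝟙ᵀx=8.258000  c=𝟙ᵀy=55.186680  D=ac−b²=12.438951
λ₁=(c·0.175−b)/D = (55.186680·0.175−8.258000)/12.438951 = 0.112523
λ₂=(a−b·0.175)/D = (1.461105−8.258000·0.175)/12.438951 = 0.001283
w* = 0.112523·x + 0.001283·y:
  w_0 = 0.112523·0.3631 + 0.001283·6.7128 = 0.0495  (Walmart)
  w_1 = 0.112523·4.9434 + 0.001283·25.2803 = 0.5887  (GE)
  w_2 = 0.112523·0.3457 + 0.001283·10.0153 = 0.0517  (Chevron)
  w_3 = 0.112523·2.6058 + 0.001283·13.1783 = 0.3101  (Honeywell)
Σw_i=1.0000  μᵀw=0.1750
σ²=wᵀΣw=λ₁·μ_p+λ₂ = 0.112523·0.175 + 0.001283 = 0.020974 ≈ 0.0210


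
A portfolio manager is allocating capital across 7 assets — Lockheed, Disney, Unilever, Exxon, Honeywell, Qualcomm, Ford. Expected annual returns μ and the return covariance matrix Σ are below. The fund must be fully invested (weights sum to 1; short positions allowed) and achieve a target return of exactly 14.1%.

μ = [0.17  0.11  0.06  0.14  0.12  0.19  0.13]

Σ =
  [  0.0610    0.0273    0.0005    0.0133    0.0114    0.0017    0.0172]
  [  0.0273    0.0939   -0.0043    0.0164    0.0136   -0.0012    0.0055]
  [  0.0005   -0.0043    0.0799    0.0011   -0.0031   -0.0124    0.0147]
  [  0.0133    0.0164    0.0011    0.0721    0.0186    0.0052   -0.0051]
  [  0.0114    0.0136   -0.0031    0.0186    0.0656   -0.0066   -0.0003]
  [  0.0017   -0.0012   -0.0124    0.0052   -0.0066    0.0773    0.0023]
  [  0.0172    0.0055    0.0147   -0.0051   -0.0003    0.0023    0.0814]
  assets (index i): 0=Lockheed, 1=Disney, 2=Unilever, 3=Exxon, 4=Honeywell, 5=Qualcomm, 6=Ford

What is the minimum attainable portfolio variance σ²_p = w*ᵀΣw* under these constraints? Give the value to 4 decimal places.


p=Σ⁻¹μ = [1.7949  0.2751  1.0172  1.0331  1.4830  2.6129  1.0119]
q=Σ⁻¹𝟙 = [7.0001  5.8663  14.1552  7.0945  13.0690  15.5478  7.9066]
a=μᵀp=1.347017  b=𝟙ᵀp=9.228062  c=𝟙ᵀq=70.639461  D=ac−b²=9.995442
λ₁=(c·0.141−b)/D = (70.639461·0.141−9.228062)/9.995442 = 0.073244
λ₂=(a−b·0.141)/D = (1.347017−9.228062·0.141)/9.995442 = 0.004588
w* = 0.073244·p + 0.004588·q:
  w_0 = 0.073244·1.7949 + 0.004588·7.0001 = 0.1636  (Lockheed)
  w_1 = 0.073244·0.2751 + 0.004588·5.8663 = 0.0471  (Disney)
  w_2 = 0.073244·1.0172 + 0.004588·14.1552 = 0.1394  (Unilever)
  w_3 = 0.073244·1.0331 + 0.004588·7.0945 = 0.1082  (Exxon)
  w_4 = 0.073244·1.4830 + 0.004588·13.0690 = 0.1686  (Honeywell)
  w_5 = 0.073244·2.6129 + 0.004588·15.5478 = 0.2627  (Qualcomm)
  w_6 = 0.073244·1.0119 + 0.004588·7.9066 = 0.1104  (Ford)
Σw_i=1.0000  μᵀw=0.1410
σ²=wᵀΣw=λ₁·μ_p+λ₂ = 0.073244·0.141 + 0.004588 = 0.014915 ≈ 0.0149

0.0149


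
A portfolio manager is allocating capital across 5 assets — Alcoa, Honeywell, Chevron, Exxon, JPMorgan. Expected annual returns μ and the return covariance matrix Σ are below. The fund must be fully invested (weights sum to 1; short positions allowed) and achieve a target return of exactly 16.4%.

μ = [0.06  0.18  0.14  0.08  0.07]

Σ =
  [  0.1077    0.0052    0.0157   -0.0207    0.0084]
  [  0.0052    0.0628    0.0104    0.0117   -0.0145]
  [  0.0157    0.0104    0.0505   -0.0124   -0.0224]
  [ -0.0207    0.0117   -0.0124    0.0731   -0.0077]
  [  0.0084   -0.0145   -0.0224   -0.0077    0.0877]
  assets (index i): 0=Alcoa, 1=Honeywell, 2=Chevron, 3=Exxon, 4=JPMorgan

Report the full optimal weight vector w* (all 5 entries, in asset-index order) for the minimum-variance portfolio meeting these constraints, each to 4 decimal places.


u=Σ⁻¹μ = [0.0282  2.4954  3.6420  1.5604  2.2753]
v=Σ⁻¹𝟙 = [6.6246  11.5250  30.4851  21.2339  22.3242]
a=μᵀu=1.244849  b=𝟙ᵀu=10.001297  c=𝟙ᵀv=92.192816  D=ac−b²=14.740175
λ₁=(c·0.164−b)/D = (92.192816·0.164−10.001297)/14.740175 = 0.347236
λ₂=(a−b·0.164)/D = (1.244849−10.001297·0.164)/14.740175 = -0.026822
w* = 0.347236·u + -0.026822·v:
  w_0 = 0.347236·0.0282 + -0.026822·6.6246 = -0.1679  (Alcoa)
  w_1 = 0.347236·2.4954 + -0.026822·11.5250 = 0.5574  (Honeywell)
  w_2 = 0.347236·3.6420 + -0.026822·30.4851 = 0.4470  (Chevron)
  w_3 = 0.347236·1.5604 + -0.026822·21.2339 = -0.0277  (Exxon)
  w_4 = 0.347236·2.2753 + -0.026822·22.3242 = 0.1913  (JPMorgan)
Σw_i=1.0000  μᵀw=0.1640
σ²=wᵀΣw=λ₁·μ_p+λ₂ = 0.347236·0.164 + -0.026822 = 0.030125 ≈ 0.0301

-0.1679  0.5574  0.4470  -0.0277  0.1913


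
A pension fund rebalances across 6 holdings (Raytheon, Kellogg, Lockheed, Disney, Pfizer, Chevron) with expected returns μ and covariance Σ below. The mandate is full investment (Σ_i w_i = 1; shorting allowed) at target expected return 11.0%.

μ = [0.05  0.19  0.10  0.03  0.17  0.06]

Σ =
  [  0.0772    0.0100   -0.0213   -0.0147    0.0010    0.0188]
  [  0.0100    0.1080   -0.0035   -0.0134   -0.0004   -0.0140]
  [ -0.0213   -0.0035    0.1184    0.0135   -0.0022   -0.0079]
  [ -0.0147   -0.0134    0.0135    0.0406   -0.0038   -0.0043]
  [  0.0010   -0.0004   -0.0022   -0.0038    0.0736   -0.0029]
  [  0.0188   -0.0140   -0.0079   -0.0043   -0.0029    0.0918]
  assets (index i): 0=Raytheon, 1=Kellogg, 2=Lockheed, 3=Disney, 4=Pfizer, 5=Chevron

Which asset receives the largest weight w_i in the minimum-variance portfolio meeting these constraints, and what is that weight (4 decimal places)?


x=Σ⁻¹μ = [0.6695  2.0873  0.9506  1.6992  2.4705  1.0742]
y=Σ⁻¹𝟙 = [17.1049  14.0187  9.0462  35.2614  16.0128  12.4642]
a=μᵀx=1.060535  b=𝟙ᵀx=8.951293  c=𝟙ᵀy=103.908271  D=ac−b²=30.072729
λ₁=(c·0.110−b)/D = (103.908271·0.110−8.951293)/30.072729 = 0.082421
λ₂=(a−b·0.110)/D = (1.060535−8.951293·0.110)/30.072729 = 0.002524
w* = 0.082421·x + 0.002524·y:
  w_0 = 0.082421·0.6695 + 0.002524·17.1049 = 0.0983  (Raytheon)
  w_1 = 0.082421·2.0873 + 0.002524·14.0187 = 0.2074  (Kellogg)
  w_2 = 0.082421·0.9506 + 0.002524·9.0462 = 0.1012  (Lockheed)
  w_3 = 0.082421·1.6992 + 0.002524·35.2614 = 0.2290  (Disney)
  w_4 = 0.082421·2.4705 + 0.002524·16.0128 = 0.2440  (Pfizer)
  w_5 = 0.082421·1.0742 + 0.002524·12.4642 = 0.1200  (Chevron)
Σw_i=1.0000  μᵀw=0.1100
σ²=wᵀΣw=λ₁·μ_p+λ₂ = 0.082421·0.110 + 0.002524 = 0.011590 ≈ 0.0116

Pfizer (0.2440)


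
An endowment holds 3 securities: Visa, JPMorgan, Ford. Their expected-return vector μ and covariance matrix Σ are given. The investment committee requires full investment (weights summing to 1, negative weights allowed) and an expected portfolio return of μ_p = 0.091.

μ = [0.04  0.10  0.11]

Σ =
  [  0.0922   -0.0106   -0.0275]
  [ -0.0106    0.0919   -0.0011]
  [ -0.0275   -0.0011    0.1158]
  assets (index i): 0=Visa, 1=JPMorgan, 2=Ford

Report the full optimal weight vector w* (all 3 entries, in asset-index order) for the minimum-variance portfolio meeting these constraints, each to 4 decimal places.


u=Σ⁻¹μ = [0.9251  1.2090  1.1811]
v=Σ⁻¹𝟙 = [16.0786  12.8865  12.5763]
a=μᵀu=0.287823  b=𝟙ᵀu=3.315184  c=𝟙ᵀv=41.541356  D=ac−b²=0.966099
λ₁=(c·0.091−b)/D = (41.541356·0.091−3.315184)/0.966099 = 0.481399
λ₂=(a−b·0.091)/D = (0.287823−3.315184·0.091)/0.966099 = -0.014345
w* = 0.481399·u + -0.014345·v:
  w_0 = 0.481399·0.9251 + -0.014345·16.0786 = 0.2147  (Visa)
  w_1 = 0.481399·1.2090 + -0.014345·12.8865 = 0.3971  (JPMorgan)
  w_2 = 0.481399·1.1811 + -0.014345·12.5763 = 0.3882  (Ford)
Σw_i=1.0000  μᵀw=0.0910
σ²=wᵀΣw=λ₁·μ_p+λ₂ = 0.481399·0.091 + -0.014345 = 0.029462 ≈ 0.0295

0.2147  0.3971  0.3882


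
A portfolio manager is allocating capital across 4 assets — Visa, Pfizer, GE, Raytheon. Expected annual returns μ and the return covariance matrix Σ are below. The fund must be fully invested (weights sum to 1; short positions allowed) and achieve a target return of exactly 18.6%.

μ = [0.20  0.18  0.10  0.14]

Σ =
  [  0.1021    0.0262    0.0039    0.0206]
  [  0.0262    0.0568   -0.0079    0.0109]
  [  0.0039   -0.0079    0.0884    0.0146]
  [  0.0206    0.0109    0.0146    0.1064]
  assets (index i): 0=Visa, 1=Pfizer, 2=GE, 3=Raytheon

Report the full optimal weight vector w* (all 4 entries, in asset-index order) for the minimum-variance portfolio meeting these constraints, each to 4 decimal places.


0.3778  0.5738  -0.0096  0.0580

g=Σ⁻¹μ = [1.0831  2.7117  1.2165  0.6614]
h=Σ⁻¹𝟙 = [4.0816  16.3293  11.7114  5.3284]
a=μᵀg=0.918972  b=𝟙ᵀg=5.672709  c=𝟙ᵀh=37.450696  D=ac−b²=2.236503
λ₁=(c·0.186−b)/D = (37.450696·0.186−5.672709)/2.236503 = 0.578189
λ₂=(a−b·0.186)/D = (0.918972−5.672709·0.186)/2.236503 = -0.060877
w* = 0.578189·g + -0.060877·h:
  w_0 = 0.578189·1.0831 + -0.060877·4.0816 = 0.3778  (Visa)
  w_1 = 0.578189·2.7117 + -0.060877·16.3293 = 0.5738  (Pfizer)
  w_2 = 0.578189·1.2165 + -0.060877·11.7114 = -0.0096  (GE)
  w_3 = 0.578189·0.6614 + -0.060877·5.3284 = 0.0580  (Raytheon)
Σw_i=1.0000  μᵀw=0.1860
σ²=wᵀΣw=λ₁·μ_p+λ₂ = 0.578189·0.186 + -0.060877 = 0.046666 ≈ 0.0467


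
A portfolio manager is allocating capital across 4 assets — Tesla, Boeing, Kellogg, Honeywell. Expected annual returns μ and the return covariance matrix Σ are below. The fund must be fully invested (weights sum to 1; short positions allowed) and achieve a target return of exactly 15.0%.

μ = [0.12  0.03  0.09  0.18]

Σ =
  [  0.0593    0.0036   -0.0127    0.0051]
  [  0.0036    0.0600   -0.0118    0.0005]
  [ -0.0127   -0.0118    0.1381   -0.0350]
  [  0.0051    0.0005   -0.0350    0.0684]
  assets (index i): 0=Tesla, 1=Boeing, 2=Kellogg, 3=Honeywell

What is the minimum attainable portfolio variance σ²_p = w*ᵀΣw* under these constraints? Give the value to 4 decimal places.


0.0234

g=Σ⁻¹μ = [2.0676  0.6931  1.7553  3.3705]
h=Σ⁻¹𝟙 = [17.2923  18.5614  15.8120  21.2858]
a=μᵀg=1.033571  b=𝟙ᵀg=7.886448  c=𝟙ᵀh=72.951588  D=ac−b²=13.204574
λ₁=(c·0.150−b)/D = (72.951588·0.150−7.886448)/13.204574 = 0.231457
λ₂=(a−b·0.150)/D = (1.033571−7.886448·0.150)/13.204574 = -0.011314
w* = 0.231457·g + -0.011314·h:
  w_0 = 0.231457·2.0676 + -0.011314·17.2923 = 0.2829  (Tesla)
  w_1 = 0.231457·0.6931 + -0.011314·18.5614 = -0.0496  (Boeing)
  w_2 = 0.231457·1.7553 + -0.011314·15.8120 = 0.2274  (Kellogg)
  w_3 = 0.231457·3.3705 + -0.011314·21.2858 = 0.5393  (Honeywell)
Σw_i=1.0000  μᵀw=0.1500
σ²=wᵀΣw=λ₁·μ_p+λ₂ = 0.231457·0.150 + -0.011314 = 0.023405 ≈ 0.0234


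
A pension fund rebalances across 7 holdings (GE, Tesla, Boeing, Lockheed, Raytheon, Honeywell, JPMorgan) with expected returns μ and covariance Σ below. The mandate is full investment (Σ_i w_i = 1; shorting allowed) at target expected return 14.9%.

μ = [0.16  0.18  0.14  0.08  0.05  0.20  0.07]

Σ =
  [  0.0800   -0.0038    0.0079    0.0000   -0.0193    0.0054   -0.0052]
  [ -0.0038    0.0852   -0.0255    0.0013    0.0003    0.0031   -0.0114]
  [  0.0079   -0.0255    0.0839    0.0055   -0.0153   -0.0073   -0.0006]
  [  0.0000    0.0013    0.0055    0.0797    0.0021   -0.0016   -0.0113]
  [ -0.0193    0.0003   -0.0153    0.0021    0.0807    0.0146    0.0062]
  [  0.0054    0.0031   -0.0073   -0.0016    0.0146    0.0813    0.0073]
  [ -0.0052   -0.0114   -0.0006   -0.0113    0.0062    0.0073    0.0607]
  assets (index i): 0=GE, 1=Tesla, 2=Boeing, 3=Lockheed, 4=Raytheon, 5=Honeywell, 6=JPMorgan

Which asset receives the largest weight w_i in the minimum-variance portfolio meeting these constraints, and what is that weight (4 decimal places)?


p=Σ⁻¹μ = [2.1149  3.1764  2.7630  1.0279  1.0918  2.1105  1.7843]
q=Σ⁻¹𝟙 = [16.4656  20.7326  19.6047  13.6784  16.5719  7.5008  21.9242]
a=μᵀp=1.980777  b=𝟙ᵀp=14.068742  c=𝟙ᵀq=116.478152  D=ac−b²=32.787739
λ₁=(c·0.149−b)/D = (116.478152·0.149−14.068742)/32.787739 = 0.100236
λ₂=(a−b·0.149)/D = (1.980777−14.068742·0.149)/32.787739 = -0.003522
w* = 0.100236·p + -0.003522·q:
  w_0 = 0.100236·2.1149 + -0.003522·16.4656 = 0.1540  (GE)
  w_1 = 0.100236·3.1764 + -0.003522·20.7326 = 0.2454  (Tesla)
  w_2 = 0.100236·2.7630 + -0.003522·19.6047 = 0.2079  (Boeing)
  w_3 = 0.100236·1.0279 + -0.003522·13.6784 = 0.0549  (Lockheed)
  w_4 = 0.100236·1.0918 + -0.003522·16.5719 = 0.0511  (Raytheon)
  w_5 = 0.100236·2.1105 + -0.003522·7.5008 = 0.1851  (Honeywell)
  w_6 = 0.100236·1.7843 + -0.003522·21.9242 = 0.1016  (JPMorgan)
Σw_i=1.0000  μᵀw=0.1490
σ²=wᵀΣw=λ₁·μ_p+λ₂ = 0.100236·0.149 + -0.003522 = 0.011414 ≈ 0.0114

Tesla (0.2454)


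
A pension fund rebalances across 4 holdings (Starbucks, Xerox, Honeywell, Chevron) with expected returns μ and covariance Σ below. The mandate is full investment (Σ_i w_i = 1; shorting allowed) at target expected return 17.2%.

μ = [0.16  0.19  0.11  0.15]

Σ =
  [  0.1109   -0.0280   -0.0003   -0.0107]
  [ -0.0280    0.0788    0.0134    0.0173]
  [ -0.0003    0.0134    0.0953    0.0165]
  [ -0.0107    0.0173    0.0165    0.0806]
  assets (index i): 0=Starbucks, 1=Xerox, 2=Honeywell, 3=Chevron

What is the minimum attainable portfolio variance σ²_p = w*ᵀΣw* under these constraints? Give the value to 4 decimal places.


0.0258

x=Σ⁻¹μ = [2.2967  2.8205  0.5129  1.4556]
y=Σ⁻¹𝟙 = [13.5630  14.2029  6.8496  9.7568]
a=μᵀx=1.178109  b=𝟙ᵀx=7.085590  c=𝟙ᵀy=44.372183  D=ac−b²=2.069673
λ₁=(c·0.172−b)/D = (44.372183·0.172−7.085590)/2.069673 = 0.264016
λ₂=(a−b·0.172)/D = (1.178109−7.085590·0.172)/2.069673 = -0.019623
w* = 0.264016·x + -0.019623·y:
  w_0 = 0.264016·2.2967 + -0.019623·13.5630 = 0.3402  (Starbucks)
  w_1 = 0.264016·2.8205 + -0.019623·14.2029 = 0.4659  (Xerox)
  w_2 = 0.264016·0.5129 + -0.019623·6.8496 = 0.0010  (Honeywell)
  w_3 = 0.264016·1.4556 + -0.019623·9.7568 = 0.1928  (Chevron)
Σw_i=1.0000  μᵀw=0.1720
σ²=wᵀΣw=λ₁·μ_p+λ₂ = 0.264016·0.172 + -0.019623 = 0.025788 ≈ 0.0258


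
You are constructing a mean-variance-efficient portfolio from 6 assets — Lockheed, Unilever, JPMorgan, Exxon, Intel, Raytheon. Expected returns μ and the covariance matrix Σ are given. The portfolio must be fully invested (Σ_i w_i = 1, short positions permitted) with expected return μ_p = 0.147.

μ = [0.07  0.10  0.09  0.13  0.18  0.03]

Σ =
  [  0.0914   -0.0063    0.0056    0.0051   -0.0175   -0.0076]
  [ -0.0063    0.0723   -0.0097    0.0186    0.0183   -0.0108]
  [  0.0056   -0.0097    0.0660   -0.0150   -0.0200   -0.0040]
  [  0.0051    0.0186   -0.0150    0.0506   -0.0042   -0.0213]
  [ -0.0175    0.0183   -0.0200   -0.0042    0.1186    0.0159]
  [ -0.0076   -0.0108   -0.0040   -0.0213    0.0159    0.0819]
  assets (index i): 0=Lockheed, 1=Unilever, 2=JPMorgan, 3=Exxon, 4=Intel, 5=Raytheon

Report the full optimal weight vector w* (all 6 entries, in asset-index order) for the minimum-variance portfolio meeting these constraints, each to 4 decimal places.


0.0163  -0.0594  0.2969  0.4642  0.3751  -0.0931

p=Σ⁻¹μ = [0.9025  0.5410  2.9340  3.8534  2.0280  1.2731]
q=Σ⁻¹𝟙 = [12.1545  10.5133  28.1254  33.4657  11.5055  22.5678]
a=μᵀp=1.285501  b=𝟙ᵀp=11.531984  c=𝟙ᵀq=118.332100  D=ac−b²=19.129411
λ₁=(c·0.147−b)/D = (118.332100·0.147−11.531984)/19.129411 = 0.306483
λ₂=(a−b·0.147)/D = (1.285501−11.531984·0.147)/19.129411 = -0.021417
w* = 0.306483·p + -0.021417·q:
  w_0 = 0.306483·0.9025 + -0.021417·12.1545 = 0.0163  (Lockheed)
  w_1 = 0.306483·0.5410 + -0.021417·10.5133 = -0.0594  (Unilever)
  w_2 = 0.306483·2.9340 + -0.021417·28.1254 = 0.2969  (JPMorgan)
  w_3 = 0.306483·3.8534 + -0.021417·33.4657 = 0.4642  (Exxon)
  w_4 = 0.306483·2.0280 + -0.021417·11.5055 = 0.3751  (Intel)
  w_5 = 0.306483·1.2731 + -0.021417·22.5678 = -0.0931  (Raytheon)
Σw_i=1.0000  μᵀw=0.1470
σ²=wᵀΣw=λ₁·μ_p+λ₂ = 0.306483·0.147 + -0.021417 = 0.023636 ≈ 0.0236


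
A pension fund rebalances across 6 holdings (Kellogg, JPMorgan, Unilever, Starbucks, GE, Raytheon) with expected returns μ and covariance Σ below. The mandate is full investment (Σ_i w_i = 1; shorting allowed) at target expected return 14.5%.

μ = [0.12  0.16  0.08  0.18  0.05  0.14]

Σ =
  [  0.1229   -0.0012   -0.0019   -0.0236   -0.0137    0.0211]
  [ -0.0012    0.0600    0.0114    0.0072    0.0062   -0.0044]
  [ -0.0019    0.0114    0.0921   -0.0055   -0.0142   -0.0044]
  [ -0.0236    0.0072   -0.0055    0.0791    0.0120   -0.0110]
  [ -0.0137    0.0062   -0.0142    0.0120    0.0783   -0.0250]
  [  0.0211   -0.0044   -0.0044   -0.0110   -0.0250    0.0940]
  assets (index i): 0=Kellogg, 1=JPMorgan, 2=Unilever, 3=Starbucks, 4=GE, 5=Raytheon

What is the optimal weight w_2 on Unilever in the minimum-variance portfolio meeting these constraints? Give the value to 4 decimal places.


0.0731

g=Σ⁻¹μ = [1.3094  2.2070  1.0429  2.6421  1.0995  1.9492]
h=Σ⁻¹𝟙 = [10.7164  11.5602  14.2945  15.1362  19.2160  16.3249]
a=μᵀg=1.397111  b=𝟙ᵀg=10.249973  c=𝟙ᵀh=87.248247  D=ac−b²=16.833581
λ₁=(c·0.145−b)/D = (87.248247·0.145−10.249973)/16.833581 = 0.142633
λ₂=(a−b·0.145)/D = (1.397111−10.249973·0.145)/16.833581 = -0.005295
w* = 0.142633·g + -0.005295·h:
  w_0 = 0.142633·1.3094 + -0.005295·10.7164 = 0.1300  (Kellogg)
  w_1 = 0.142633·2.2070 + -0.005295·11.5602 = 0.2536  (JPMorgan)
  w_2 = 0.142633·1.0429 + -0.005295·14.2945 = 0.0731  (Unilever)
  w_3 = 0.142633·2.6421 + -0.005295·15.1362 = 0.2967  (Starbucks)
  w_4 = 0.142633·1.0995 + -0.005295·19.2160 = 0.0551  (GE)
  w_5 = 0.142633·1.9492 + -0.005295·16.3249 = 0.1916  (Raytheon)
Σw_i=1.0000  μᵀw=0.1450
σ²=wᵀΣw=λ₁·μ_p+λ₂ = 0.142633·0.145 + -0.005295 = 0.015387 ≈ 0.0154


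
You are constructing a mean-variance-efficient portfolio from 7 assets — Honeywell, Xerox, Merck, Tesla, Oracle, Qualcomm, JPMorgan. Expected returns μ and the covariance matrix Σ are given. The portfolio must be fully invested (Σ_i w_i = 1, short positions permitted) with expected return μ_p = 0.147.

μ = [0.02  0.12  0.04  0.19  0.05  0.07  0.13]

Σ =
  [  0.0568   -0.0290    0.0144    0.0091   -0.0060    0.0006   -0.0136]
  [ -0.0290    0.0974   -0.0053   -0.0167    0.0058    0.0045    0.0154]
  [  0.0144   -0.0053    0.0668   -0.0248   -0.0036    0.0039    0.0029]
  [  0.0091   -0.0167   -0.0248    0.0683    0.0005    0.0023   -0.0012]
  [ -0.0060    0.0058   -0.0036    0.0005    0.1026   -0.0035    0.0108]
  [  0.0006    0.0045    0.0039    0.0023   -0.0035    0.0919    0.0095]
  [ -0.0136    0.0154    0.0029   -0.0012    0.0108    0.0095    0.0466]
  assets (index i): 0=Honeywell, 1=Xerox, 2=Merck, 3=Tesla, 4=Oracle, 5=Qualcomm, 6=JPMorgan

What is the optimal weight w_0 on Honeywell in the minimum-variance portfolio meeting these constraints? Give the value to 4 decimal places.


-0.0417

p=Σ⁻¹μ = [0.7545  1.8352  1.9115  3.8534  0.2457  0.2637  2.2730]
q=Σ⁻¹𝟙 = [23.7948  18.6109  19.1466  22.9953  8.9681  6.8899  18.1709]
a=μᵀp=1.370151  b=𝟙ᵀp=11.137079  c=𝟙ᵀq=118.576398  D=ac−b²=38.433047
λ₁=(c·0.147−b)/D = (118.576398·0.147−11.137079)/38.433047 = 0.163756
λ₂=(a−b·0.147)/D = (1.370151−11.137079·0.147)/38.433047 = -0.006947
w* = 0.163756·p + -0.006947·q:
  w_0 = 0.163756·0.7545 + -0.006947·23.7948 = -0.0417  (Honeywell)
  w_1 = 0.163756·1.8352 + -0.006947·18.6109 = 0.1712  (Xerox)
  w_2 = 0.163756·1.9115 + -0.006947·19.1466 = 0.1800  (Merck)
  w_3 = 0.163756·3.8534 + -0.006947·22.9953 = 0.4713  (Tesla)
  w_4 = 0.163756·0.2457 + -0.006947·8.9681 = -0.0221  (Oracle)
  w_5 = 0.163756·0.2637 + -0.006947·6.8899 = -0.0047  (Qualcomm)
  w_6 = 0.163756·2.2730 + -0.006947·18.1709 = 0.2460  (JPMorgan)
Σw_i=1.0000  μᵀw=0.1470
σ²=wᵀΣw=λ₁·μ_p+λ₂ = 0.163756·0.147 + -0.006947 = 0.017125 ≈ 0.0171
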